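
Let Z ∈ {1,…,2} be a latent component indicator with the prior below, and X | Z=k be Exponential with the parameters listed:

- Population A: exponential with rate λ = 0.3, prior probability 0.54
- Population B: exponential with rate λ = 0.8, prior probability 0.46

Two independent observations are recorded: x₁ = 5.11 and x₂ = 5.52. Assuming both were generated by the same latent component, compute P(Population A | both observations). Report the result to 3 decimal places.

0.971

By Bayes' theorem, P(k | x) = w_k f_k(x) / Σ_j w_j f_j(x).
Since both observations come from the same component, the likelihood for component k is f_k(x₁)·f_k(x₂).
  L_A = [0.0647661] × [0.0572703] = 0.00370918
  L_B = [0.0134182] × [0.00966597] = 0.0001297
Multiply by the mixture weights:
  w_A·L_A = 0.54 × 0.00370918 = 0.00200295
  w_B·L_B = 0.46 × 0.0001297 = 5.9662e-05
Denominator: 0.00200295 + 5.9662e-05 = 0.00206262
P(Population A | x) = 0.00200295 / 0.00206262 ≈ 0.971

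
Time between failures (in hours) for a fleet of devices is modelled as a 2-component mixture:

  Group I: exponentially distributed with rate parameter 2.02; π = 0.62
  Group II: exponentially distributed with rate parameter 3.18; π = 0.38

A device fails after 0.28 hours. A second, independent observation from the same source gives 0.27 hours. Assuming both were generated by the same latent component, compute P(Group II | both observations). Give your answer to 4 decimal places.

By Bayes' theorem, P(k | x) = π_k f_k(x) / Σ_j π_j f_j(x).
Since both observations come from the same component, the likelihood for component k is f_k(x₁)·f_k(x₂).
  f_I = [2.02·e^(−2.02·0.28) = 2.02·e^(−0.5656) = 1.1474] × [1.17081] = 1.34339
  f_II = [3.18·e^(−3.18·0.28) = 3.18·e^(−0.8904) = 1.30536] × [1.34754] = 1.75903
Prior × likelihood for each component:
  π_I·f_I = 0.62 × 1.34339 = 0.832901
  π_II·f_II = 0.38 × 1.75903 = 0.668431
Denominator: 0.832901 + 0.668431 = 1.50133
So the posterior for Group II is 0.668431 / 1.50133 ≈ 0.4452.

0.4452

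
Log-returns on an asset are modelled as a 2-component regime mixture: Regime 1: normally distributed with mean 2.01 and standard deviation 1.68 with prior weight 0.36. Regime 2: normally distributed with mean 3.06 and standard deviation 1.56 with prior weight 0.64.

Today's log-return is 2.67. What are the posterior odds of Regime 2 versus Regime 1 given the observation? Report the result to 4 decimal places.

The posterior odds equal the prior odds times the likelihood ratio: (w_i/w_j)·(f_i(x)/f_j(x)).
Normal densities:
  p_1 = 0.21983
  p_2 = 0.247864
0.158633 / 0.0791388 ≈ 2.0045

2.0045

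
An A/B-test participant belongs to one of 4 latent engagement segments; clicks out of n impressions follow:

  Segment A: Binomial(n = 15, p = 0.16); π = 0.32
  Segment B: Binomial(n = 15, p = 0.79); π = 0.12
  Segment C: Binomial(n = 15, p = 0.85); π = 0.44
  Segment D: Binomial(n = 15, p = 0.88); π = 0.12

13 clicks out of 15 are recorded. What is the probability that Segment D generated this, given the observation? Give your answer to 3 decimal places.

By Bayes' theorem, P(k | x) = w_k f_k(x) / Σ_j w_j f_j(x).
Component likelihoods at x = 13 clicks out of 15:
  f_A = C(15,13)·0.16^13·0.84^2 = 105·4.5036e-11·0.7056 = 3.33663e-09
  f_B = C(15,13)·0.79^13·0.21^2 = 105·0.0466823·0.0441 = 0.216162
  f_C = C(15,13)·0.85^13·0.15^2 = 105·0.120905·0.0225 = 0.285639
  f_D = C(15,13)·0.88^13·0.12^2 = 105·0.189791·0.0144 = 0.286963
Weight by the priors:
  w_A·f_A = 0.32 × 3.33663e-09 = 1.06772e-09
  w_B·f_B = 0.12 × 0.216162 = 0.0259395
  w_C·f_C = 0.44 × 0.285639 = 0.125681
  w_D·f_D = 0.12 × 0.286963 = 0.0344356
Normaliser: 1.06772e-09 + 0.0259395 + 0.125681 + 0.0344356 = 0.186056
P(Segment D | data) ≈ 0.185

0.185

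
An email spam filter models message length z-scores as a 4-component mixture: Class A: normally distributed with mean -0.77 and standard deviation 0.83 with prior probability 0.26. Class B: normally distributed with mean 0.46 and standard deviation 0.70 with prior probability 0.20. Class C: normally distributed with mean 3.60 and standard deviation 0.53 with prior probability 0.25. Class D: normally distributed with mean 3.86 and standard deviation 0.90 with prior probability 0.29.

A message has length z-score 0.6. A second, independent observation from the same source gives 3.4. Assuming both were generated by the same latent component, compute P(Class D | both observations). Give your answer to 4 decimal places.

0.8820

Apply Bayes' rule: the posterior for each component is proportional to its prior times its likelihood at x.
Since both observations come from the same component, the likelihood for component k is f_k(x₁)·f_k(x₂).
  L_A = [(1/(0.83·√(2π)))·exp(−(0.6−-0.77)²/(2·0.83²)) = 0.480653·exp(-1.36224) = 0.123088] × [1.58745e-06] = 1.95397e-07
  L_B = [(1/(0.70·√(2π)))·exp(−(0.6−0.46)²/(2·0.70²)) = 0.569918·exp(-0.02000) = 0.558632] × [8.42044e-05] = 4.70393e-05
  L_C = [(1/(0.53·√(2π)))·exp(−(0.6−3.60)²/(2·0.53²)) = 0.752721·exp(-16.01994) = 8.30356e-08] × [0.700991] = 5.82072e-08
  L_D = [(1/(0.90·√(2π)))·exp(−(0.6−3.86)²/(2·0.90²)) = 0.443269·exp(-6.56025) = 0.000627464] × [0.388992] = 0.000244079
Prior × likelihood for each component:
  w_A·L_A = 0.26 × 1.95397e-07 = 5.08031e-08
  w_B·L_B = 0.20 × 4.70393e-05 = 9.40786e-06
  w_C·L_C = 0.25 × 5.82072e-08 = 1.45518e-08
  w_D·L_D = 0.29 × 0.000244079 = 7.07828e-05
Normaliser: 5.08031e-08 + 9.40786e-06 + 1.45518e-08 + 7.07828e-05 = 8.0256e-05
So the posterior for Class D is 7.07828e-05 / 8.0256e-05 ≈ 0.8820.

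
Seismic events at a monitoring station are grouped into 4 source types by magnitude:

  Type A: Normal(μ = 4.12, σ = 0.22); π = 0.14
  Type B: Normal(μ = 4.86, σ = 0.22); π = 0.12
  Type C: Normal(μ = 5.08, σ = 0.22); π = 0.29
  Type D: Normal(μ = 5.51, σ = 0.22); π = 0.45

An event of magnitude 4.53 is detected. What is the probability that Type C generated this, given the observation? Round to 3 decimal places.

0.167

P(component k | x) = P(Z=k)·f_k(x) / marginal(x), where marginal(x) = Σ_j P(Z=j)·f_j(x).
Normal densities:
  f_A = 0.319378
  f_B = 0.588716
  f_C = 0.0796741
  f_D = 8.90513e-05
Multiply by the mixture weights:
  P(Z=A)·f_A = 0.14 × 0.319378 = 0.0447129
  P(Z=B)·f_B = 0.12 × 0.588716 = 0.070646
  P(Z=C)·f_C = 0.29 × 0.0796741 = 0.0231055
  P(Z=D)·f_D = 0.45 × 8.90513e-05 = 4.00731e-05
Sum: 0.0447129 + 0.070646 + 0.0231055 + 4.00731e-05 = 0.138504
P(Type C | data) = 0.0231055 / 0.138504 ≈ 0.167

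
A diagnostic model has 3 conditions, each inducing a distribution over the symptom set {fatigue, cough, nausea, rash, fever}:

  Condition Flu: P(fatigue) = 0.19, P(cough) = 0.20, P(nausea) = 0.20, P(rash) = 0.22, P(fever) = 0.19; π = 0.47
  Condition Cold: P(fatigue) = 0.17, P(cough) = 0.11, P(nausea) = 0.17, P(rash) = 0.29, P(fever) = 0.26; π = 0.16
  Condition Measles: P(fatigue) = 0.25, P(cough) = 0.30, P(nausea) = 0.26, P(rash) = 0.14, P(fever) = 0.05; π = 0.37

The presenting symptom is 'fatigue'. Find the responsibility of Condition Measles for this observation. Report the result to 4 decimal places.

0.4426

The responsibility of component k is π_k f_k(x) divided by Σ_j π_j f_j(x).
Evaluate each component's likelihood at the observed value:
  p_Flu = P(fatigue | comp) = 0.19
  p_Cold = P(fatigue | comp) = 0.17
  p_Measles = P(fatigue | comp) = 0.25
Multiply by the mixture weights:
  π_Flu·p_Flu = 0.47 × 0.19 = 0.0893
  π_Cold·p_Cold = 0.16 × 0.17 = 0.0272
  π_Measles·p_Measles = 0.37 × 0.25 = 0.0925
Denominator: 0.0893 + 0.0272 + 0.0925 = 0.209
Responsibility of Condition Measles: 0.0925 / 0.209 ≈ 0.4426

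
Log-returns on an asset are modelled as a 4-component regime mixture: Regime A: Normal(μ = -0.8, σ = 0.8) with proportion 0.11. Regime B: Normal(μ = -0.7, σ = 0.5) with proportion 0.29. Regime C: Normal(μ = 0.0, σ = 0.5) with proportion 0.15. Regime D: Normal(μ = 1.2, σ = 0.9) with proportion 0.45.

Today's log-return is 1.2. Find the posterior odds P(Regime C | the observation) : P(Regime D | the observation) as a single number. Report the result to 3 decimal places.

0.034

Posterior odds = (π_i f_i(x)) / (π_j f_j(x)); the normalising sum cancels.
Normal densities:
  p_A = (1/(0.8·√(2π)))·exp(−(1.2−-0.8)²/(2·0.8²)) = 0.498678·exp(-3.12500) = 0.0219104
  p_B = (1/(0.5·√(2π)))·exp(−(1.2−-0.7)²/(2·0.5²)) = 0.797885·exp(-7.22000) = 0.000583894
  p_C = (1/(0.5·√(2π)))·exp(−(1.2−0.0)²/(2·0.5²)) = 0.797885·exp(-2.88000) = 0.0447891
  p_D = (1/(0.9·√(2π)))·exp(−(1.2−1.2)²/(2·0.9²)) = 0.443269·exp(-0.00000) = 0.443269
Odds = (0.15/0.45) × (0.0447891/0.443269) = 0.333333 × 0.101043 ≈ 0.034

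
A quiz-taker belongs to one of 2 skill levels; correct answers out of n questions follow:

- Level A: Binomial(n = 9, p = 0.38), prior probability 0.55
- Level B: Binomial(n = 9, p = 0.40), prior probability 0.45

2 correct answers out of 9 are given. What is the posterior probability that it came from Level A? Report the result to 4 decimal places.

By Bayes' theorem, P(k | x) = P(Z=k) f_k(x) / Σ_j P(Z=j) f_j(x).
Component likelihoods at x = 2 correct answers out of 9:
  p_A = 0.183068
  p_B = 0.161243
Weight by the priors:
  P(Z=A)·p_A = 0.55 × 0.183068 = 0.100687
  P(Z=B)·p_B = 0.45 × 0.161243 = 0.0725594
Marginal: 0.100687 + 0.0725594 = 0.173247
Responsibility of Level A: 0.100687 / 0.173247 ≈ 0.5812

0.5812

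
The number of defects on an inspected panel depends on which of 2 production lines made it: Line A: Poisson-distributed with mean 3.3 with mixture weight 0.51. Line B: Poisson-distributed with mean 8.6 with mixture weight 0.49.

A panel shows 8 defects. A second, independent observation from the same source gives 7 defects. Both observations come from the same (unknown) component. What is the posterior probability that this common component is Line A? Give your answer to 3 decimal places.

0.023

Posterior ∝ prior × likelihood, so P(k | x) ∝ P(Z=k) f_k(x); normalise over all components.
Since both observations come from the same component, the likelihood for component k is f_k(x₁)·f_k(x₂).
  L_A = [0.0128653] × [0.0311886] = 0.000401249
  L_B = [0.136626] × [0.127094] = 0.0173644
Prior × likelihood for each component:
  P(Z=A)·L_A = 0.51 × 0.000401249 = 0.000204637
  P(Z=B)·L_B = 0.49 × 0.0173644 = 0.00850857
Denominator: 0.000204637 + 0.00850857 = 0.00871321
So the posterior for Line A is 0.000204637 / 0.00871321 ≈ 0.023.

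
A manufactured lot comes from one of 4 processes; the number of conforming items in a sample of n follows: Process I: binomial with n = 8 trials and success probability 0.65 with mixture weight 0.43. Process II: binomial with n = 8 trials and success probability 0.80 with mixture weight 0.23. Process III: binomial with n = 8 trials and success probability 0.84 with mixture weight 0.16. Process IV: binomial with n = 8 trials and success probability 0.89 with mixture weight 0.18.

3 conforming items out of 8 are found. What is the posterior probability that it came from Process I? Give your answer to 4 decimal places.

Apply Bayes' rule: the posterior for each component is proportional to its prior times its likelihood at x.
Component likelihoods at x = 3 conforming items out of 8:
  p_I = 0.0807734
  p_II = 0.00917504
  p_III = 0.00348037
  p_IV = 0.000635801
Unnormalised posteriors:
  w_I·p_I = 0.43 × 0.0807734 = 0.0347326
  w_II·p_II = 0.23 × 0.00917504 = 0.00211026
  w_III·p_III = 0.16 × 0.00348037 = 0.00055686
  w_IV·p_IV = 0.18 × 0.000635801 = 0.000114444
Evidence: 0.0347326 + 0.00211026 + 0.00055686 + 0.000114444 = 0.0375141
So the posterior for Process I is 0.0347326 / 0.0375141 ≈ 0.9259.

0.9259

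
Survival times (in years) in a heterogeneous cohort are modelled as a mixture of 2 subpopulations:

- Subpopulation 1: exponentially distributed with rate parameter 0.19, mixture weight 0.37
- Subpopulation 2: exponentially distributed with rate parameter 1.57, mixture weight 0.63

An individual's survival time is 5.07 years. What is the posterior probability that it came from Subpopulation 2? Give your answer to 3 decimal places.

0.013

Posterior ∝ prior × likelihood, so P(k | x) ∝ π_k f_k(x); normalise over all components.
Evaluate each component's likelihood at the observed value:
  L_1 = 0.19·e^(−0.19·5.07) = 0.19·e^(−0.9633) = 0.07251
  L_2 = 1.57·e^(−1.57·5.07) = 1.57·e^(−7.9599) = 0.000548225
Weight by the priors:
  π_1·L_1 = 0.37 × 0.07251 = 0.0268287
  π_2·L_2 = 0.63 × 0.000548225 = 0.000345382
Marginal: 0.0268287 + 0.000345382 = 0.0271741
P(Subpopulation 2 | data) = 0.000345382 / 0.0271741 ≈ 0.013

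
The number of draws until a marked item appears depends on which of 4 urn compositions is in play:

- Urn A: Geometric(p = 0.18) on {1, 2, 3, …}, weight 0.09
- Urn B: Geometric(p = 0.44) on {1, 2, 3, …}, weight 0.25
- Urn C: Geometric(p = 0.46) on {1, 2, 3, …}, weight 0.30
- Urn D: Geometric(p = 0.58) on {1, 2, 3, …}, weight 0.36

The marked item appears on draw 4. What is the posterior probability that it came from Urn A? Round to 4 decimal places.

The responsibility of component k is π_k f_k(x) divided by Σ_j π_j f_j(x).
Component likelihoods at x = 4:
  p_A = 0.0992462
  p_B = 0.077271
  p_C = 0.0724334
  p_D = 0.042971
Weight by the priors:
  π_A·p_A = 0.09 × 0.0992462 = 0.00893216
  π_B·p_B = 0.25 × 0.077271 = 0.0193178
  π_C·p_C = 0.30 × 0.0724334 = 0.02173
  π_D·p_D = 0.36 × 0.042971 = 0.0154696
Marginal: 0.00893216 + 0.0193178 + 0.02173 + 0.0154696 = 0.0654495
P(Urn A | the observation) = 0.00893216 / 0.0654495 ≈ 0.1365

0.1365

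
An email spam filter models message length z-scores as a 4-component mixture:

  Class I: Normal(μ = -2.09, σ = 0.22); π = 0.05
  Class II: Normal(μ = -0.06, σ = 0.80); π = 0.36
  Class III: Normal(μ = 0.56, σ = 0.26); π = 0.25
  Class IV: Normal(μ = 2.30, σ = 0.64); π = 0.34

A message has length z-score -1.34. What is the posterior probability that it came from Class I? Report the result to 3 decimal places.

Posterior ∝ prior × likelihood, so P(k | x) ∝ π_k f_k(x); normalise over all components.
Evaluate each component's likelihood at the observed value:
  L_I = 0.0054303
  L_II = 0.138651
  L_III = 3.8883e-12
  L_IV = 5.89557e-08
Multiply by the mixture weights:
  π_I·L_I = 0.05 × 0.0054303 = 0.000271515
  π_II·L_II = 0.36 × 0.138651 = 0.0499144
  π_III·L_III = 0.25 × 3.8883e-12 = 9.72076e-13
  π_IV·L_IV = 0.34 × 5.89557e-08 = 2.00449e-08
Normaliser: 0.000271515 + 0.0499144 + 9.72076e-13 + 2.00449e-08 = 0.0501859
P(Class I | data) = 0.000271515 / 0.0501859 ≈ 0.005

0.005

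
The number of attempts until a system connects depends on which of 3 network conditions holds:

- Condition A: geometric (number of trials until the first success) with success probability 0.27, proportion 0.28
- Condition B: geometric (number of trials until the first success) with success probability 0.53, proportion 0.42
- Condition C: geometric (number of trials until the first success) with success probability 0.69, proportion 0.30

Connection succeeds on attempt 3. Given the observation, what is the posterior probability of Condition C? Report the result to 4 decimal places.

0.1819

P(component k | x) = π_k·f_k(x) / marginal(x), where marginal(x) = Σ_j π_j·f_j(x).
Geometric probabilities:
  f_A = 0.143883
  f_B = 0.117077
  f_C = 0.066309
Multiply by the mixture weights:
  π_A·f_A = 0.28 × 0.143883 = 0.0402872
  π_B·f_B = 0.42 × 0.117077 = 0.0491723
  π_C·f_C = 0.30 × 0.066309 = 0.0198927
Sum: 0.0402872 + 0.0491723 + 0.0198927 = 0.109352
Responsibility of Condition C: 0.0198927 / 0.109352 ≈ 0.1819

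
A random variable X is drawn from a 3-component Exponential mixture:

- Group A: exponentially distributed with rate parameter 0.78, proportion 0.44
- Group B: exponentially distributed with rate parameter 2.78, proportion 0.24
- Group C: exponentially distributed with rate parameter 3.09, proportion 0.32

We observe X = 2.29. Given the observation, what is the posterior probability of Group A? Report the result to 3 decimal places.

0.967

Posterior ∝ prior × likelihood, so P(k | x) ∝ w_k f_k(x); normalise over all components.
Evaluate each component's likelihood at the observed value:
  f_A = 0.130725
  f_B = 0.00477792
  f_C = 0.00261124
Multiply by the mixture weights:
  w_A·f_A = 0.44 × 0.130725 = 0.0575189
  w_B·f_B = 0.24 × 0.00477792 = 0.0011467
  w_C·f_C = 0.32 × 0.00261124 = 0.000835598
Marginal: 0.0575189 + 0.0011467 + 0.000835598 = 0.0595012
P(Group A | x) = 0.0575189 / 0.0595012 ≈ 0.967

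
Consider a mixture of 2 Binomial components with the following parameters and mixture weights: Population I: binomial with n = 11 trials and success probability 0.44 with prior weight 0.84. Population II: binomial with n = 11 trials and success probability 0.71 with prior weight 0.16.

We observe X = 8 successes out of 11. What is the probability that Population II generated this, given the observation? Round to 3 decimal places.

By Bayes' theorem, P(k | x) = w_k f_k(x) / Σ_j w_j f_j(x).
Component likelihoods at x = 8 successes out of 11:
  f_I = C(11,8)·0.44^8·0.56^3 = 165·0.00140482·0.175616 = 0.040707
  f_II = C(11,8)·0.71^8·0.29^3 = 165·0.0645754·0.024389 = 0.259863
Multiply by the mixture weights:
  w_I·f_I = 0.84 × 0.040707 = 0.0341939
  w_II·f_II = 0.16 × 0.259863 = 0.0415781
Normaliser: 0.0341939 + 0.0415781 = 0.075772
P(Population II | data) = 0.0415781 / 0.075772 ≈ 0.549

0.549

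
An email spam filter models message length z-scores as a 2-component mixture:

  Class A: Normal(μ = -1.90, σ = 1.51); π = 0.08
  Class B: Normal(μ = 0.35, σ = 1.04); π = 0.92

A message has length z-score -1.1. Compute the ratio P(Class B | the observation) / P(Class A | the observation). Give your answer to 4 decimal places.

7.2692

The posterior odds equal the prior odds times the likelihood ratio: (π_i/π_j)·(f_i(x)/f_j(x)).
Normal densities:
  L_A = (1/(1.51·√(2π)))·exp(−(-1.1−-1.90)²/(2·1.51²)) = 0.264200·exp(-0.14034) = 0.229605
  L_B = (1/(1.04·√(2π)))·exp(−(-1.1−0.35)²/(2·1.04²)) = 0.383598·exp(-0.97194) = 0.145134
Odds = (0.92/0.08) × (0.145134/0.229605) = 11.5 × 0.632101 ≈ 7.2692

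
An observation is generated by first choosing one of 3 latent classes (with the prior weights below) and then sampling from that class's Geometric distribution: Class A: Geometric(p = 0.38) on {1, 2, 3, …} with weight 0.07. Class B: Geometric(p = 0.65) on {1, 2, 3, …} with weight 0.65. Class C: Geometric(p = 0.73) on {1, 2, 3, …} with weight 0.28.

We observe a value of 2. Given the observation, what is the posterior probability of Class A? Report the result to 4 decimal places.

P(component k | x) = π_k·f_k(x) / marginal(x), where marginal(x) = Σ_j π_j·f_j(x).
Component likelihoods at x = 2:
  L_A = 0.38·(1−0.38)^1 = 0.38·0.62 = 0.2356
  L_B = 0.65·(1−0.65)^1 = 0.65·0.35 = 0.2275
  L_C = 0.73·(1−0.73)^1 = 0.73·0.27 = 0.1971
Multiply by the mixture weights:
  π_A·L_A = 0.07 × 0.2356 = 0.016492
  π_B·L_B = 0.65 × 0.2275 = 0.147875
  π_C·L_C = 0.28 × 0.1971 = 0.055188
Normaliser: 0.016492 + 0.147875 + 0.055188 = 0.219555
P(Class A | the observation) ≈ 0.0751

0.0751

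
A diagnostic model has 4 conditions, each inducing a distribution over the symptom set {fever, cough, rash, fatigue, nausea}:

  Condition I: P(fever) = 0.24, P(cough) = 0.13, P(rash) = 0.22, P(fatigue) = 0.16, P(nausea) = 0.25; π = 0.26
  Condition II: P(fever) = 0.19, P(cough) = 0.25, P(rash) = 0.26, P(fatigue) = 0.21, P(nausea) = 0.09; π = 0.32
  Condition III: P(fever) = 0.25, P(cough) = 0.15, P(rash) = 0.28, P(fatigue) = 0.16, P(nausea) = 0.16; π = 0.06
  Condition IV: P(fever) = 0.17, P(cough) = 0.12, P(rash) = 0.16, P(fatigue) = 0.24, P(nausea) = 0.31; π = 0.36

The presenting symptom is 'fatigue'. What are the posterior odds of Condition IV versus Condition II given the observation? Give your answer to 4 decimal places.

1.2857

The posterior odds equal the prior odds times the likelihood ratio: (w_i/w_j)·(f_i(x)/f_j(x)).
Categorical probabilities:
  f_I = 0.16
  f_II = 0.21
  f_III = 0.16
  f_IV = 0.24
Odds = (0.36/0.32) × (0.24/0.21) = 1.125 × 1.14286 ≈ 1.2857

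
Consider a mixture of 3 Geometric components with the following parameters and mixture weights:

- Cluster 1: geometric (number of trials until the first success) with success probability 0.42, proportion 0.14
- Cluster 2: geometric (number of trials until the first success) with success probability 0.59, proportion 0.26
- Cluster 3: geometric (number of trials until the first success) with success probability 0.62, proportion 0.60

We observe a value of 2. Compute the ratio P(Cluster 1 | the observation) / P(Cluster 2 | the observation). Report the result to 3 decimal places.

The posterior odds equal the prior odds times the likelihood ratio: (w_i/w_j)·(f_i(x)/f_j(x)).
Component likelihoods at x = 2:
  L_1 = 0.2436
  L_2 = 0.2419
  L_3 = 0.2356
Odds = (0.14/0.26) × (0.2436/0.2419) = 0.538462 × 1.00703 ≈ 0.542

0.542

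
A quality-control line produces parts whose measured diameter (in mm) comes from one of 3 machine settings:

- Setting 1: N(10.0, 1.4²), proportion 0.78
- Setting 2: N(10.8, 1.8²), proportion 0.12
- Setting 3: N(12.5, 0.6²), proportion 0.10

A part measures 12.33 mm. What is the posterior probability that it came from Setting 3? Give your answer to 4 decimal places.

P(component k | x) = π_k·f_k(x) / marginal(x), where marginal(x) = Σ_j π_j·f_j(x).
Component likelihoods at x = 12.33 mm:
  p_1 = (1/(1.4·√(2π)))·exp(−(12.33−10.0)²/(2·1.4²)) = 0.284959·exp(-1.38492) = 0.0713374
  p_2 = (1/(1.8·√(2π)))·exp(−(12.33−10.8)²/(2·1.8²)) = 0.221635·exp(-0.36125) = 0.154436
  p_3 = (1/(0.6·√(2π)))·exp(−(12.33−12.5)²/(2·0.6²)) = 0.664904·exp(-0.04014) = 0.638744
Weight by the priors:
  π_1·p_1 = 0.78 × 0.0713374 = 0.0556432
  π_2·p_2 = 0.12 × 0.154436 = 0.0185323
  π_3·p_3 = 0.10 × 0.638744 = 0.0638744
Normaliser: 0.0556432 + 0.0185323 + 0.0638744 = 0.13805
So the posterior for Setting 3 is 0.0638744 / 0.13805 ≈ 0.4627.

0.4627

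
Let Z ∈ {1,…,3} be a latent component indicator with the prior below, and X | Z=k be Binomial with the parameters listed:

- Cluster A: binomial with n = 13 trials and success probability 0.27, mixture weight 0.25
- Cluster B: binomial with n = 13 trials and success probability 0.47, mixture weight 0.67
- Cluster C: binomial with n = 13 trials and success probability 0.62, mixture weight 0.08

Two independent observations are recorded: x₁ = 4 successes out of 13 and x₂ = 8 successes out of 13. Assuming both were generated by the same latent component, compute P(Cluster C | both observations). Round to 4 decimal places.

0.0293

P(component k | x) = π_k·f_k(x) / marginal(x), where marginal(x) = Σ_j π_j·f_j(x).
Since both observations come from the same component, the likelihood for component k is f_k(x₁)·f_k(x₂).
  f_A = [0.2237] × [0.00753534] = 0.00168566
  f_B = [0.115128] × [0.128157] = 0.0147544
  f_C = [0.0174552] × [0.222654] = 0.00388647
Unnormalised posteriors:
  π_A·f_A = 0.25 × 0.00168566 = 0.000421415
  π_B·f_B = 0.67 × 0.0147544 = 0.00988544
  π_C·f_C = 0.08 × 0.00388647 = 0.000310918
Denominator: 0.000421415 + 0.00988544 + 0.000310918 = 0.0106178
Responsibility of Cluster C: 0.000310918 / 0.0106178 ≈ 0.0293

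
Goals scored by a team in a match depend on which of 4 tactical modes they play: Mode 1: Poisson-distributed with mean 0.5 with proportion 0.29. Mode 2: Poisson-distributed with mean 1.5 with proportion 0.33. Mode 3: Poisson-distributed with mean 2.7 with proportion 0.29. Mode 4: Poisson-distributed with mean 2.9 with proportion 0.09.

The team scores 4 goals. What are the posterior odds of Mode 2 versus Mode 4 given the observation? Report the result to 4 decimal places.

Since P(k|x) ∝ π_k f_k(x), the posterior odds are π_i f_i(x) / (π_j f_j(x)).
Component likelihoods at x = 4 goals:
  L_1 = e^(−0.5)·0.5^4/4! = 0.00157951
  L_2 = e^(−1.5)·1.5^4/4! = 0.0470665
  L_3 = e^(−2.7)·2.7^4/4! = 0.148816
  L_4 = e^(−2.9)·2.9^4/4! = 0.162154
0.015532 / 0.0145938 ≈ 1.0643

1.0643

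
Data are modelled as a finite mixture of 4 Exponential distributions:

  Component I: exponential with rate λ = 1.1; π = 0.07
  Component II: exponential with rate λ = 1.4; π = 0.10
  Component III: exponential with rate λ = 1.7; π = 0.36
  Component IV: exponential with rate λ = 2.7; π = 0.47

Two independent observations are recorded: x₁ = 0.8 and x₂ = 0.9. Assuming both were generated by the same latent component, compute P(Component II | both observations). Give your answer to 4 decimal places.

The responsibility of component k is w_k f_k(x) divided by Σ_j w_j f_j(x).
Since both observations come from the same component, the likelihood for component k is f_k(x₁)·f_k(x₂).
  f_I = [0.456261] × [0.408734] = 0.18649
  f_II = [0.456792] × [0.397116] = 0.181399
  f_III = [0.436323] × [0.368111] = 0.160615
  f_IV = [0.311378] × [0.237699] = 0.0740143
Weight by the priors:
  w_I·f_I = 0.07 × 0.18649 = 0.0130543
  w_II·f_II = 0.10 × 0.181399 = 0.0181399
  w_III·f_III = 0.36 × 0.160615 = 0.0578215
  w_IV·f_IV = 0.47 × 0.0740143 = 0.0347867
Normaliser: 0.0130543 + 0.0181399 + 0.0578215 + 0.0347867 = 0.123802
P(Component II | x₁,x₂) ≈ 0.1465

0.1465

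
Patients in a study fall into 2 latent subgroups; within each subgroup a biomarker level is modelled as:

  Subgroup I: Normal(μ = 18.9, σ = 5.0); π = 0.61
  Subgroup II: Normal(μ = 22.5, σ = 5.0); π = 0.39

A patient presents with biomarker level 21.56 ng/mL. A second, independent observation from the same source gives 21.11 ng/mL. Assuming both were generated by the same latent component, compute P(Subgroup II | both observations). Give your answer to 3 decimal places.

Apply Bayes' rule: the posterior for each component is proportional to its prior times its likelihood at x.
Since both observations come from the same component, the likelihood for component k is f_k(x₁)·f_k(x₂).
  L_I = [(1/(5.0·√(2π)))·exp(−(21.56−18.9)²/(2·5.0²)) = 0.079788·exp(-0.14151) = 0.06926] × [0.0723631] = 0.00501187
  L_II = [(1/(5.0·√(2π)))·exp(−(21.56−22.5)²/(2·5.0²)) = 0.079788·exp(-0.01767) = 0.0783908] × [0.0767641] = 0.0060176
Unnormalised posteriors:
  w_I·L_I = 0.61 × 0.00501187 = 0.00305724
  w_II·L_II = 0.39 × 0.0060176 = 0.00234686
Marginal: 0.00305724 + 0.00234686 = 0.0054041
Responsibility of Subgroup II: 0.00234686 / 0.0054041 ≈ 0.434

0.434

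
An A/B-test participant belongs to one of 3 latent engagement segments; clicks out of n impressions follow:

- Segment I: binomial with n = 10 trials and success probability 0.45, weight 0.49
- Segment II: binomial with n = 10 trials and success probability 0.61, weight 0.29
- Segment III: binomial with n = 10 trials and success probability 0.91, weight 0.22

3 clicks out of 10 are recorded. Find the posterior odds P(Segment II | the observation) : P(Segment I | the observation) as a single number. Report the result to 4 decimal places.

Since P(k|x) ∝ P(Z=k) f_k(x), the posterior odds are P(Z=i) f_i(x) / (P(Z=j) f_j(x)).
Component likelihoods at x = 3 clicks out of 10:
  L_I = C(10,3)·0.45^3·0.55^7 = 120·0.091125·0.0152244 = 0.166478
  L_II = C(10,3)·0.61^3·0.39^7 = 120·0.226981·0.00137231 = 0.0373786
  L_III = C(10,3)·0.91^3·0.09^7 = 120·0.753571·4.78297e-08 = 4.32517e-06
Odds = (0.29/0.49) × (0.0373786/0.166478) = 0.591837 × 0.224525 ≈ 0.1329

0.1329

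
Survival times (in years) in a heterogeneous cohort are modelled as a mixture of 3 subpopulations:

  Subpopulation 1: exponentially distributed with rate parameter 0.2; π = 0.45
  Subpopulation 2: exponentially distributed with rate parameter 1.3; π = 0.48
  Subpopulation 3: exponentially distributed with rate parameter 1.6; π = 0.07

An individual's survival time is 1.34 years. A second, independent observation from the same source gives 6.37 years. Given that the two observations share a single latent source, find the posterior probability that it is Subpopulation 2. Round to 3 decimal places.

0.009

Apply Bayes' rule: the posterior for each component is proportional to its prior times its likelihood at x.
Since both observations come from the same component, the likelihood for component k is f_k(x₁)·f_k(x₂).
  f_1 = [0.2·e^(−0.2·1.34) = 0.2·e^(−0.2680) = 0.152982] × [0.0559421] = 0.00855811
  f_2 = [1.3·e^(−1.3·1.34) = 1.3·e^(−1.7420) = 0.227721] × [0.000329269] = 7.49813e-05
  f_3 = [1.6·e^(−1.6·1.34) = 1.6·e^(−2.1440) = 0.187496] × [5.99502e-05] = 1.12404e-05
Multiply by the mixture weights:
  w_1·f_1 = 0.45 × 0.00855811 = 0.00385115
  w_2·f_2 = 0.48 × 7.49813e-05 = 3.5991e-05
  w_3·f_3 = 0.07 × 1.12404e-05 = 7.86831e-07
Denominator: 0.00385115 + 3.5991e-05 + 7.86831e-07 = 0.00388793
So the posterior for Subpopulation 2 is 3.5991e-05 / 0.00388793 ≈ 0.009.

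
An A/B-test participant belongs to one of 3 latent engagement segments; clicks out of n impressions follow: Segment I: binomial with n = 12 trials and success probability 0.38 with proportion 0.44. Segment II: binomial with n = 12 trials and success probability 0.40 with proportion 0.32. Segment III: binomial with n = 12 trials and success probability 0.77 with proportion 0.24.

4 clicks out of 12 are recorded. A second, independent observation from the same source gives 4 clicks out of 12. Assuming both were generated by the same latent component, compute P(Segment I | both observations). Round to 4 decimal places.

Apply Bayes' rule: the posterior for each component is proportional to its prior times its likelihood at x.
Since both observations come from the same component, the likelihood for component k is f_k(x₁)·f_k(x₂).
  p_I = [0.225358] × [0.225358] = 0.0507863
  p_II = [0.212841] × [0.212841] = 0.0453013
  p_III = [0.00136267] × [0.00136267] = 1.85687e-06
Multiply by the mixture weights:
  π_I·p_I = 0.44 × 0.0507863 = 0.022346
  π_II·p_II = 0.32 × 0.0453013 = 0.0144964
  π_III·p_III = 0.24 × 1.85687e-06 = 4.45649e-07
Evidence: 0.022346 + 0.0144964 + 4.45649e-07 = 0.0368428
So the posterior for Segment I is 0.022346 / 0.0368428 ≈ 0.6065.

0.6065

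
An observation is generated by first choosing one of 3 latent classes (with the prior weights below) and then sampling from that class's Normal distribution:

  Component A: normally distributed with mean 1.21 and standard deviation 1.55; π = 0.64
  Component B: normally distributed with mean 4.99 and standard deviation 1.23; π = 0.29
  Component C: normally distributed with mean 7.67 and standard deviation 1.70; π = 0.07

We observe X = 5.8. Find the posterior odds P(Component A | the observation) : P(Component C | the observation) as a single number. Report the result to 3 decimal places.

0.229

Only the two components matter; the odds are (π_i f_i(x)) / (π_j f_j(x)).
Evaluate each component's likelihood at the observed value:
  f_A = 0.00320894
  f_B = 0.261117
  f_C = 0.128148
Posterior odds = (π_A·f_A) / (π_C·f_C) = (0.64·0.00320894) / (0.07·0.128148) = 0.00205372 / 0.00897038 ≈ 0.229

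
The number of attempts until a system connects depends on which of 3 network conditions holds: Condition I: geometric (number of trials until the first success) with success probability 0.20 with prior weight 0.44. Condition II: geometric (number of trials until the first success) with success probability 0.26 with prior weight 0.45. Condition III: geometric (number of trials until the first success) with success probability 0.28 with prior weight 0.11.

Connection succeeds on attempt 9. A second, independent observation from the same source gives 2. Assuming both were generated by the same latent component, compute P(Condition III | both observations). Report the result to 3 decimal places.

Apply Bayes' rule: the posterior for each component is proportional to its prior times its likelihood at x.
Since both observations come from the same component, the likelihood for component k is f_k(x₁)·f_k(x₂).
  L_I = [0.0335544] × [0.16] = 0.00536871
  L_II = [0.0233791] × [0.1924] = 0.00449813
  L_III = [0.0202217] × [0.2016] = 0.0040767
Weight by the priors:
  π_I·L_I = 0.44 × 0.00536871 = 0.00236223
  π_II·L_II = 0.45 × 0.00449813 = 0.00202416
  π_III·L_III = 0.11 × 0.0040767 = 0.000448437
Evidence: 0.00236223 + 0.00202416 + 0.000448437 = 0.00483483
P(Condition III | data) ≈ 0.093

0.093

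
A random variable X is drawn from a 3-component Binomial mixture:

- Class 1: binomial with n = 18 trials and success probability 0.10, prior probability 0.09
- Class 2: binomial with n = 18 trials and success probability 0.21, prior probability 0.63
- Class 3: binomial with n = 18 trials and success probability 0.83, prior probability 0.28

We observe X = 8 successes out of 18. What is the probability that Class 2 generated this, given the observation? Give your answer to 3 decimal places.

0.993

Apply Bayes' rule: the posterior for each component is proportional to its prior times its likelihood at x.
Binomial probabilities:
  f_1 = 0.000152575
  f_2 = 0.0156705
  f_3 = 0.000198688
Weight by the priors:
  π_1·f_1 = 0.09 × 0.000152575 = 1.37317e-05
  π_2·f_2 = 0.63 × 0.0156705 = 0.00987241
  π_3·f_3 = 0.28 × 0.000198688 = 5.56326e-05
Normaliser: 1.37317e-05 + 0.00987241 + 5.56326e-05 = 0.00994178
P(Class 2 | data) ≈ 0.993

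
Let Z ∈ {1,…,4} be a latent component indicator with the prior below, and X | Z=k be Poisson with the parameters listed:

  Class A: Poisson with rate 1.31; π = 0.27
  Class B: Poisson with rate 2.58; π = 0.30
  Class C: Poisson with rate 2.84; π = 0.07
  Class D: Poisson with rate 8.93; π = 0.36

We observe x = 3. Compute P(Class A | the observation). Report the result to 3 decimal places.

By Bayes' theorem, P(k | x) = w_k f_k(x) / Σ_j w_j f_j(x).
Evaluate each component's likelihood at the observed value:
  L_A = e^(−1.31)·1.31^3/3! = 0.101097
  L_B = e^(−2.58)·2.58^3/3! = 0.216884
  L_C = e^(−2.84)·2.84^3/3! = 0.223053
  L_D = e^(−8.93)·8.93^3/3! = 0.0157092
Weight by the priors:
  w_A·L_A = 0.27 × 0.101097 = 0.0272961
  w_B·L_B = 0.30 × 0.216884 = 0.0650653
  w_C·L_C = 0.07 × 0.223053 = 0.0156137
  w_D·L_D = 0.36 × 0.0157092 = 0.0056553
Denominator: 0.0272961 + 0.0650653 + 0.0156137 + 0.0056553 = 0.11363
So the posterior for Class A is 0.0272961 / 0.11363 ≈ 0.240.

0.240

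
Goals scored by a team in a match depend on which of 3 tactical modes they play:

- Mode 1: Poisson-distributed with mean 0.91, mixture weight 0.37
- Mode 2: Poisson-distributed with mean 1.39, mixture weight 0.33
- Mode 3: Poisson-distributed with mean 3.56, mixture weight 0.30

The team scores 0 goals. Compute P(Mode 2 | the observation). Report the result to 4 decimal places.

0.3430

The responsibility of component k is π_k f_k(x) divided by Σ_j π_j f_j(x).
Poisson probabilities:
  f_1 = 0.402524
  f_2 = 0.249075
  f_3 = 0.0284388
Multiply by the mixture weights:
  π_1·f_1 = 0.37 × 0.402524 = 0.148934
  π_2·f_2 = 0.33 × 0.249075 = 0.0821949
  π_3·f_3 = 0.30 × 0.0284388 = 0.00853165
Marginal: 0.148934 + 0.0821949 + 0.00853165 = 0.23966
P(Mode 2 | data) ≈ 0.3430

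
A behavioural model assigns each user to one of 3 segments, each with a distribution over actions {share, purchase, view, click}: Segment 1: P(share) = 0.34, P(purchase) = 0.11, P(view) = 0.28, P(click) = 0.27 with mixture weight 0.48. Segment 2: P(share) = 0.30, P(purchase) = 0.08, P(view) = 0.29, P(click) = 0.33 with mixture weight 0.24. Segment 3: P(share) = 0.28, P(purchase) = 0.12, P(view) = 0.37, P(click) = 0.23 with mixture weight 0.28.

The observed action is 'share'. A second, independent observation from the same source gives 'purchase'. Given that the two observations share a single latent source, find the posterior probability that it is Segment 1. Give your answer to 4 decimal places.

0.5420

By Bayes' theorem, P(k | x) = w_k f_k(x) / Σ_j w_j f_j(x).
Since both observations come from the same component, the likelihood for component k is f_k(x₁)·f_k(x₂).
  p_1 = [P(share | comp) = 0.34] × [0.11] = 0.0374
  p_2 = [P(share | comp) = 0.30] × [0.08] = 0.024
  p_3 = [P(share | comp) = 0.28] × [0.12] = 0.0336
Prior × likelihood for each component:
  w_1·p_1 = 0.48 × 0.0374 = 0.017952
  w_2·p_2 = 0.24 × 0.024 = 0.00576
  w_3·p_3 = 0.28 × 0.0336 = 0.009408
Marginal: 0.017952 + 0.00576 + 0.009408 = 0.03312
Responsibility of Segment 1: 0.017952 / 0.03312 ≈ 0.5420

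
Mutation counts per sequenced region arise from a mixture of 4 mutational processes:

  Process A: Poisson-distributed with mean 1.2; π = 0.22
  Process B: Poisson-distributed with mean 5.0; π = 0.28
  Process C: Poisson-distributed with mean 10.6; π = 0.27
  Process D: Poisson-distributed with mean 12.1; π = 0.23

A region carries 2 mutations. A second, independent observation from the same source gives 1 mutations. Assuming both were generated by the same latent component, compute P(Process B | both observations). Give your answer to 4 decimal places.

Apply Bayes' rule: the posterior for each component is proportional to its prior times its likelihood at x.
Since both observations come from the same component, the likelihood for component k is f_k(x₁)·f_k(x₂).
  L_A = [e^(−1.2)·1.2^2/2! = 0.21686] × [0.361433] = 0.0783803
  L_B = [e^(−5.0)·5.0^2/2! = 0.0842243] × [0.0336897] = 0.0028375
  L_C = [e^(−10.6)·10.6^2/2! = 0.00139978] × [0.00026411] = 3.69696e-07
  L_D = [e^(−12.1)·12.1^2/2! = 0.000406984] × [6.72701e-05] = 2.73779e-08
Prior × likelihood for each component:
  w_A·L_A = 0.22 × 0.0783803 = 0.0172437
  w_B·L_B = 0.28 × 0.0028375 = 0.000794499
  w_C·L_C = 0.27 × 3.69696e-07 = 9.98179e-08
  w_D·L_D = 0.23 × 2.73779e-08 = 6.29691e-09
Sum: 0.0172437 + 0.000794499 + 9.98179e-08 + 6.29691e-09 = 0.0180383
P(Process B | x₁,x₂) = 0.000794499 / 0.0180383 ≈ 0.0440

0.0440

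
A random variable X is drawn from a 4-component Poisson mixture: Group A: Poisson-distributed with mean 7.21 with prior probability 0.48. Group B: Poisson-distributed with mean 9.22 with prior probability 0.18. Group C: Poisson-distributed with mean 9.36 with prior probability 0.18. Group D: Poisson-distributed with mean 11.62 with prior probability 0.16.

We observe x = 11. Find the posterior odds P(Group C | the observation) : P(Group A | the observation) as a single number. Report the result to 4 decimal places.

Posterior odds = (w_i f_i(x)) / (w_j f_j(x)); the normalising sum cancels.
Poisson probabilities:
  f_A = 0.0506838
  f_B = 0.101552
  f_C = 0.104203
  f_D = 0.117384
0.0187566 / 0.0243282 ≈ 0.7710

0.7710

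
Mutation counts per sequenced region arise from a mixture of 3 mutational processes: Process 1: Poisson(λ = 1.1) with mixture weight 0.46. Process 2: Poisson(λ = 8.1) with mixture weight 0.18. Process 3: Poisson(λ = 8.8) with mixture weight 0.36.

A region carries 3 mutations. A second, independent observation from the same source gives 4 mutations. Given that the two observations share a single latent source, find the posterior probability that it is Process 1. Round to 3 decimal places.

0.582

By Bayes' theorem, P(k | x) = π_k f_k(x) / Σ_j π_j f_j(x).
Since both observations come from the same component, the likelihood for component k is f_k(x₁)·f_k(x₂).
  f_1 = [e^(−1.1)·1.1^3/3! = 0.0738419] × [0.0203065] = 0.00149947
  f_2 = [e^(−8.1)·8.1^3/3! = 0.0268855] × [0.0544432] = 0.00146373
  f_3 = [e^(−8.8)·8.8^3/3! = 0.0171201] × [0.0376641] = 0.000644812
Prior × likelihood for each component:
  π_1·f_1 = 0.46 × 0.00149947 = 0.000689757
  π_2·f_2 = 0.18 × 0.00146373 = 0.000263472
  π_3·f_3 = 0.36 × 0.000644812 = 0.000232132
Denominator: 0.000689757 + 0.000263472 + 0.000232132 = 0.00118536
P(Process 1 | data) = 0.000689757 / 0.00118536 ≈ 0.582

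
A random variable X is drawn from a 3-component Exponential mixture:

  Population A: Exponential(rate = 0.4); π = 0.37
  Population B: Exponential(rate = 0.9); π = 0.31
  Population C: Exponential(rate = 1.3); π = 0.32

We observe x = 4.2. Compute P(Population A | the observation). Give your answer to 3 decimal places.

0.772

By Bayes' theorem, P(k | x) = π_k f_k(x) / Σ_j π_j f_j(x).
Evaluate each component's likelihood at the observed value:
  L_A = 0.0745496
  L_B = 0.0205404
  L_C = 0.00552962
Weight by the priors:
  π_A·L_A = 0.37 × 0.0745496 = 0.0275833
  π_B·L_B = 0.31 × 0.0205404 = 0.00636753
  π_C·L_C = 0.32 × 0.00552962 = 0.00176948
Evidence: 0.0275833 + 0.00636753 + 0.00176948 = 0.0357204
P(Population A | x) ≈ 0.772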